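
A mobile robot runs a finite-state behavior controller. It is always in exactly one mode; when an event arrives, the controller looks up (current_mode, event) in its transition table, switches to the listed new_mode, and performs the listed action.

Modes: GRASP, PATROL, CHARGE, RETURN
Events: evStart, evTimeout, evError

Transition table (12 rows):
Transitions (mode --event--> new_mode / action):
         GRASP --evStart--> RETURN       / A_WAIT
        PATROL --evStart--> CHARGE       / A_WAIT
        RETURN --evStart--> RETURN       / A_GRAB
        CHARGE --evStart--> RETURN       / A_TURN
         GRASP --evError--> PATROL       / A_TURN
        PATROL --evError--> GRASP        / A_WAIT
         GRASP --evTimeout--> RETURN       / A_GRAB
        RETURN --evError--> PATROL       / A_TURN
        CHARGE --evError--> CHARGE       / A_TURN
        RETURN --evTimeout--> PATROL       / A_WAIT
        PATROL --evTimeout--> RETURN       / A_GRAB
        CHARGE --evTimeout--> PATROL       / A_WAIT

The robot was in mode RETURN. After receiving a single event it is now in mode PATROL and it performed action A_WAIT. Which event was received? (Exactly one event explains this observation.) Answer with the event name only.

try evStart: (RETURN, evStart) → (RETURN, A_GRAB)
try evTimeout: (RETURN, evTimeout) → (PATROL, A_WAIT)  ← matches
try evError: (RETURN, evError) → (PATROL, A_TURN)

evTimeout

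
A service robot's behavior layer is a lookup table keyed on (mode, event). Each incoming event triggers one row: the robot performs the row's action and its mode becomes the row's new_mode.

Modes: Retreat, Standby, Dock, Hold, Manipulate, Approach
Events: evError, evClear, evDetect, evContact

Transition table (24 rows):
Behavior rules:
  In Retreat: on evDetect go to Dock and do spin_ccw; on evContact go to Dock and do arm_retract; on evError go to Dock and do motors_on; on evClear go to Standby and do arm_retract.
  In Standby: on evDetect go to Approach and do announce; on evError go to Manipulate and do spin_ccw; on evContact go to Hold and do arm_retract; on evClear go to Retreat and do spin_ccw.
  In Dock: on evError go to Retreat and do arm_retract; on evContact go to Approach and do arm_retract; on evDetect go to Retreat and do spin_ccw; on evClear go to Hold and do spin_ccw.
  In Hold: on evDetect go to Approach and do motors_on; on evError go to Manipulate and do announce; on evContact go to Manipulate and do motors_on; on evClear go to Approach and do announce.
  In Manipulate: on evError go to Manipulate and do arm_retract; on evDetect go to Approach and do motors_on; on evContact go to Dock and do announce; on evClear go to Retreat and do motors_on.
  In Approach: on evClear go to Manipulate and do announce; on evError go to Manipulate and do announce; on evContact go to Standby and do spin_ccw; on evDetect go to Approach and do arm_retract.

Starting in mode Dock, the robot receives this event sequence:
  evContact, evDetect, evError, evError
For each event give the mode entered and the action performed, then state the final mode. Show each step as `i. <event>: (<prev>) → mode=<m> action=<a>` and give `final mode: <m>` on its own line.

final mode: Manipulate

1. evContact: (Dock) → mode=Approach action=arm_retract
2. evDetect: (Approach) → mode=Approach action=arm_retract
3. evError: (Approach) → mode=Manipulate action=announce
4. evError: (Manipulate) → mode=Manipulate action=arm_retract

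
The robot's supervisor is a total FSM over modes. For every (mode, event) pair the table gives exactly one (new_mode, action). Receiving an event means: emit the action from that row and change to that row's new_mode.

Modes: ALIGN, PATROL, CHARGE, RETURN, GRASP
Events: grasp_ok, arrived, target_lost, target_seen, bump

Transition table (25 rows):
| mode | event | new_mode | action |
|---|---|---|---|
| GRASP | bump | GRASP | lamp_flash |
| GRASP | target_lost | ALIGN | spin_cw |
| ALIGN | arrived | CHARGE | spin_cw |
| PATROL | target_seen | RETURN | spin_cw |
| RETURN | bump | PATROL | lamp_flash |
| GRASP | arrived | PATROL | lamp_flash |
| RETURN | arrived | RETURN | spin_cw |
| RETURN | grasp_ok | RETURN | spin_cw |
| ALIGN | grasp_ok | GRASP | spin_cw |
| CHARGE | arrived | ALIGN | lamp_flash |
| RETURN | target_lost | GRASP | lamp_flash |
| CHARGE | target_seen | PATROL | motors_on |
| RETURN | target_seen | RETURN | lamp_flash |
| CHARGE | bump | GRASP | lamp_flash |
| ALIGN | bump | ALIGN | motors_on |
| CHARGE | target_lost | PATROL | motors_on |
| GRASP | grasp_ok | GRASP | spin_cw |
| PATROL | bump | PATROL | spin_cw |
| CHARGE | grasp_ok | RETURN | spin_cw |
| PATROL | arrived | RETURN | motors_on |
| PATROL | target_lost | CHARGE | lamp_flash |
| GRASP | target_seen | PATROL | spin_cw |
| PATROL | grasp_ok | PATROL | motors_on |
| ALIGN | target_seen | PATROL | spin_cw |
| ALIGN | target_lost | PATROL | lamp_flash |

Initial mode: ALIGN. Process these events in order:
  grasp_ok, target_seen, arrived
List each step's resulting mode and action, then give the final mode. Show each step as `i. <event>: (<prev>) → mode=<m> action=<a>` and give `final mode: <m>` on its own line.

1. grasp_ok: (ALIGN) → mode=GRASP action=spin_cw
2. target_seen: (GRASP) → mode=PATROL action=spin_cw
3. arrived: (PATROL) → mode=RETURN action=motors_on

final mode: RETURN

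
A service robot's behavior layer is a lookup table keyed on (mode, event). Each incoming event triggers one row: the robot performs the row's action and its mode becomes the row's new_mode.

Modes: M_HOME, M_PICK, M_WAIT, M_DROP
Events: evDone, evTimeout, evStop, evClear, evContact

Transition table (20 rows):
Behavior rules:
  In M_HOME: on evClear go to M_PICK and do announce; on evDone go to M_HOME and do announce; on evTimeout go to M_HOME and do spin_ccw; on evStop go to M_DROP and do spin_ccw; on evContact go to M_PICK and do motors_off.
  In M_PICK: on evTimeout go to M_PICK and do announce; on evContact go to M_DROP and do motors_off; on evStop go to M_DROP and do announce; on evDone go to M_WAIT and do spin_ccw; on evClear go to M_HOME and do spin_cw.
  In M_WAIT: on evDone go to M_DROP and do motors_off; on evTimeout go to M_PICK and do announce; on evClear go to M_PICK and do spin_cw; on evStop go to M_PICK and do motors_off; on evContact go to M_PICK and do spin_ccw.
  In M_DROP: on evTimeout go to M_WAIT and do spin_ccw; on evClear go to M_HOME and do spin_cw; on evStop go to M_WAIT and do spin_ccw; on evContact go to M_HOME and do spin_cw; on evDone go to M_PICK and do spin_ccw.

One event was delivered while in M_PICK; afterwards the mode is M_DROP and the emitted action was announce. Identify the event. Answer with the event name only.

try evDone: (M_PICK, evDone) → (M_WAIT, spin_ccw)
try evTimeout: (M_PICK, evTimeout) → (M_PICK, announce)
try evStop: (M_PICK, evStop) → (M_DROP, announce)  ← matches
try evClear: (M_PICK, evClear) → (M_HOME, spin_cw)
try evContact: (M_PICK, evContact) → (M_DROP, motors_off)

evStop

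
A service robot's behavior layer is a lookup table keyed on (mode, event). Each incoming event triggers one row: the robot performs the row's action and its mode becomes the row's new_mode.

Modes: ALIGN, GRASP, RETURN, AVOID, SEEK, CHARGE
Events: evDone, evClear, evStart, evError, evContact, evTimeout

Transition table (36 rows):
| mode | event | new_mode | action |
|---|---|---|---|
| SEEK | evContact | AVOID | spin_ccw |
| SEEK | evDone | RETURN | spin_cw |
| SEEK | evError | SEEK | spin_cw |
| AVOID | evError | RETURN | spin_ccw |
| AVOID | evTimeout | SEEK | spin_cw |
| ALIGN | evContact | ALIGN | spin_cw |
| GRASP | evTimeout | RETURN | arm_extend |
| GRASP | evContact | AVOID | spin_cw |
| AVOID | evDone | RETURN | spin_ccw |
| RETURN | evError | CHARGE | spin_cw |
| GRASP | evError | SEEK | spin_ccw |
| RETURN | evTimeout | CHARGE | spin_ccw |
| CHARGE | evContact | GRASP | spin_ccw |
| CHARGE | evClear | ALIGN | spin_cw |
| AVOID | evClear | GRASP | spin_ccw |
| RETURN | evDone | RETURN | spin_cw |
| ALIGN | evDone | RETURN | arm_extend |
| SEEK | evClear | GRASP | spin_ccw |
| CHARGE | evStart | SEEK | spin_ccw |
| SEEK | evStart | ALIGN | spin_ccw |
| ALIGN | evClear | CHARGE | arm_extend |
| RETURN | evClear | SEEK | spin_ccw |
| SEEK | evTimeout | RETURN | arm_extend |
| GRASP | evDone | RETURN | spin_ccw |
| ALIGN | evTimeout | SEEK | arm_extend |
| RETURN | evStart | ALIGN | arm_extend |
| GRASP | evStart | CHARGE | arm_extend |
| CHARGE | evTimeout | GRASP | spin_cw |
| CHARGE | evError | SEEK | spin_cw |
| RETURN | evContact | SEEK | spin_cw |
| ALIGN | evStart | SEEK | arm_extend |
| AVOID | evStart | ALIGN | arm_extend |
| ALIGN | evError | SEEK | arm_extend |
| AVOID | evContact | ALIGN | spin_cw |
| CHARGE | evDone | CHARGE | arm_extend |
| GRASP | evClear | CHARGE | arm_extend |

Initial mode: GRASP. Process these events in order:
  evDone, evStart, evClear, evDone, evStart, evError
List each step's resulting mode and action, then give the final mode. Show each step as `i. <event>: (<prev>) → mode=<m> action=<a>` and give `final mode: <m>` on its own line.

final mode: SEEK

1. evDone: (GRASP) → mode=RETURN action=spin_ccw
2. evStart: (RETURN) → mode=ALIGN action=arm_extend
3. evClear: (ALIGN) → mode=CHARGE action=arm_extend
4. evDone: (CHARGE) → mode=CHARGE action=arm_extend
5. evStart: (CHARGE) → mode=SEEK action=spin_ccw
6. evError: (SEEK) → mode=SEEK action=spin_cw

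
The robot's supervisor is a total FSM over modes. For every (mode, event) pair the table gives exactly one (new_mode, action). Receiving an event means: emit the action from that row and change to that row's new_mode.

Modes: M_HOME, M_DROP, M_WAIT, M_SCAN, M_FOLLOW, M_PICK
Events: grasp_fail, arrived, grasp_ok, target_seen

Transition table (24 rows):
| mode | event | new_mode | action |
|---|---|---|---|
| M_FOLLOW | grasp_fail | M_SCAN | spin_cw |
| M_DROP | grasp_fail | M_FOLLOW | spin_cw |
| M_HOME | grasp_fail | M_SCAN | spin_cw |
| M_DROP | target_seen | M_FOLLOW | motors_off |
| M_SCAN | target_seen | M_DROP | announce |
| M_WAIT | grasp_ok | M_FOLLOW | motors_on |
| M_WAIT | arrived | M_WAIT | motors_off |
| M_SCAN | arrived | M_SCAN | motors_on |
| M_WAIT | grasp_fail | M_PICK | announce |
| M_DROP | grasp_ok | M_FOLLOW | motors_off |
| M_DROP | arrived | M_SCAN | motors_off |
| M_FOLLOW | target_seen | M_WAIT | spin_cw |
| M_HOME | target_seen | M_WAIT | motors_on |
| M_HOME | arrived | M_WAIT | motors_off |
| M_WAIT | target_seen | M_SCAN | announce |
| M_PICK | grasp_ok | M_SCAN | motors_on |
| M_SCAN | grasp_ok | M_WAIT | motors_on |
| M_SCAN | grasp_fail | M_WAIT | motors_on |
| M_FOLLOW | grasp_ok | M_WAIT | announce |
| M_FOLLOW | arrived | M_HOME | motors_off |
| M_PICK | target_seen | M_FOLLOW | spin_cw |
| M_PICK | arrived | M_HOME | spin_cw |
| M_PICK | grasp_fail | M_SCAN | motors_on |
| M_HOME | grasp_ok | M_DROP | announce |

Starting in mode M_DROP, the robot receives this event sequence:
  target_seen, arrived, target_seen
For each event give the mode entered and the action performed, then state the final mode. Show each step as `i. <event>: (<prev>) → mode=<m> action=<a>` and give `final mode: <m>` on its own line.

final mode: M_WAIT

1. target_seen: (M_DROP) → mode=M_FOLLOW action=motors_off
2. arrived: (M_FOLLOW) → mode=M_HOME action=motors_off
3. target_seen: (M_HOME) → mode=M_WAIT action=motors_on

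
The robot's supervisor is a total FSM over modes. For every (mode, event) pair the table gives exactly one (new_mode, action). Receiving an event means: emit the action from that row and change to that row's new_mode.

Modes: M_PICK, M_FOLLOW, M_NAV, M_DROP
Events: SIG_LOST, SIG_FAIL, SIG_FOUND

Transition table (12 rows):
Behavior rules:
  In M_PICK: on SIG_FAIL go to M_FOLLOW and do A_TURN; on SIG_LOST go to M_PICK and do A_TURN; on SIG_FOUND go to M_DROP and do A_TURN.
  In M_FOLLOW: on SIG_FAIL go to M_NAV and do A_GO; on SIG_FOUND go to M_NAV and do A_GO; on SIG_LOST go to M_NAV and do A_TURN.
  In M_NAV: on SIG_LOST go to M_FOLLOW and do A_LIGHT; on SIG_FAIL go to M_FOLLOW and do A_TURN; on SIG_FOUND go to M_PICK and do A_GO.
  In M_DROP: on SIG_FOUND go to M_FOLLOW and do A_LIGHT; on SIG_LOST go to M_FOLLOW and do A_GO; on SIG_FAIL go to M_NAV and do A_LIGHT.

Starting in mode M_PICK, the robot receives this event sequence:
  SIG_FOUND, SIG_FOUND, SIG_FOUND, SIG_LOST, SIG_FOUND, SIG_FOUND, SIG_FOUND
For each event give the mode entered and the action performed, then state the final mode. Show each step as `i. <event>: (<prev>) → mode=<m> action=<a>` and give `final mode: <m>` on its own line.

1. SIG_FOUND: (M_PICK) → mode=M_DROP action=A_TURN
2. SIG_FOUND: (M_DROP) → mode=M_FOLLOW action=A_LIGHT
3. SIG_FOUND: (M_FOLLOW) → mode=M_NAV action=A_GO
4. SIG_LOST: (M_NAV) → mode=M_FOLLOW action=A_LIGHT
5. SIG_FOUND: (M_FOLLOW) → mode=M_NAV action=A_GO
6. SIG_FOUND: (M_NAV) → mode=M_PICK action=A_GO
7. SIG_FOUND: (M_PICK) → mode=M_DROP action=A_TURN

final mode: M_DROP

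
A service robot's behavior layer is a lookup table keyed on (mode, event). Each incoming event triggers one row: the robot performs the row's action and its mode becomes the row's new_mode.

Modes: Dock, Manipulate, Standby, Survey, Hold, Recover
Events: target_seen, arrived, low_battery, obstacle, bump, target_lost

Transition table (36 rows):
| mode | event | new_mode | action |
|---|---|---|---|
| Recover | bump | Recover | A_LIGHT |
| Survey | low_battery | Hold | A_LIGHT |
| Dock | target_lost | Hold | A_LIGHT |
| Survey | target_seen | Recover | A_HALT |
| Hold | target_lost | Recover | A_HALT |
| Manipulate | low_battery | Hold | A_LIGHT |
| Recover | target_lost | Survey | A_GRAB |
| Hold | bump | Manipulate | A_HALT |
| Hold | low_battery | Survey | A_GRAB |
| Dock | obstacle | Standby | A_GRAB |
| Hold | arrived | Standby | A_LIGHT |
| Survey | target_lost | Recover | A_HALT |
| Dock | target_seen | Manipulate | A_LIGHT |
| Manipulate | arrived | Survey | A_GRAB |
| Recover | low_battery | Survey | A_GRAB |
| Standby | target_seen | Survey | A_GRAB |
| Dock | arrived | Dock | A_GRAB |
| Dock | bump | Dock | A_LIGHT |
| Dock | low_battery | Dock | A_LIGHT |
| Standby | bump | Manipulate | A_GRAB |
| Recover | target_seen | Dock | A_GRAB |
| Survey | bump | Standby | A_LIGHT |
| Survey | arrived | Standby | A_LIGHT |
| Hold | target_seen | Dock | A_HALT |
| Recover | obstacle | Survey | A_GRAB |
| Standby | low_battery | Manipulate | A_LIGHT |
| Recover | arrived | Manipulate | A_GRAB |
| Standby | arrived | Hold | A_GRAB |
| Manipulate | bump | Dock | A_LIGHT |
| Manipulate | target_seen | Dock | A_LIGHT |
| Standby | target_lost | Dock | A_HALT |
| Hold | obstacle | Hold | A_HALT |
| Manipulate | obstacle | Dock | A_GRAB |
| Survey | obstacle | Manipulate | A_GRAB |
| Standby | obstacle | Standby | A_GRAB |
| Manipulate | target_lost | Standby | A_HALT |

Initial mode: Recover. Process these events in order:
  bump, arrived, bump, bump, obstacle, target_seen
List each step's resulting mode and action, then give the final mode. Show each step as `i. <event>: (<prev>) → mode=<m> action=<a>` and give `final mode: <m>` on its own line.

final mode: Survey

1. bump: (Recover) → mode=Recover action=A_LIGHT
2. arrived: (Recover) → mode=Manipulate action=A_GRAB
3. bump: (Manipulate) → mode=Dock action=A_LIGHT
4. bump: (Dock) → mode=Dock action=A_LIGHT
5. obstacle: (Dock) → mode=Standby action=A_GRAB
6. target_seen: (Standby) → mode=Survey action=A_GRAB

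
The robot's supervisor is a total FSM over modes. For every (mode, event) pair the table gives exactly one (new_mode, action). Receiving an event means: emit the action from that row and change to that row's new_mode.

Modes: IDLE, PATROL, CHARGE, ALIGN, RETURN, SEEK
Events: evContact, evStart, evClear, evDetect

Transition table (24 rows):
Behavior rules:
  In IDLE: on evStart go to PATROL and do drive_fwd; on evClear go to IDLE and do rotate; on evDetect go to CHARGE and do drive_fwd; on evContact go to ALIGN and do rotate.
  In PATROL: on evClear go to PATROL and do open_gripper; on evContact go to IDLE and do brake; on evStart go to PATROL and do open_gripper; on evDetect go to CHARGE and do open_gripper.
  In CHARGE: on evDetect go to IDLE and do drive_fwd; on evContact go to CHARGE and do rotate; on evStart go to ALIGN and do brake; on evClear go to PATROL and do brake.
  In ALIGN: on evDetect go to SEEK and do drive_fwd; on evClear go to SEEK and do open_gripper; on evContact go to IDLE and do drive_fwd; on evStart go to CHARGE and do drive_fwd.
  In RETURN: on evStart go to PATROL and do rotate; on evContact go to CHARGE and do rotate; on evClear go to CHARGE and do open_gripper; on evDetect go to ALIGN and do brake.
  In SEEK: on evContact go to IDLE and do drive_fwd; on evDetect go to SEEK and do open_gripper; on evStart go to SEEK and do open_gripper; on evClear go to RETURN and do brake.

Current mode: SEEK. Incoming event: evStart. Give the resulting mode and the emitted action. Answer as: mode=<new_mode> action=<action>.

current mode = SEEK; filter table to that mode:
  (SEEK, evContact) → (IDLE, drive_fwd)
  (SEEK, evDetect) → (SEEK, open_gripper)
  (SEEK, evStart) → (SEEK, open_gripper)  ← event matches
  (SEEK, evClear) → (RETURN, brake)
event = evStart selects (SEEK, open_gripper)

mode=SEEK action=open_gripper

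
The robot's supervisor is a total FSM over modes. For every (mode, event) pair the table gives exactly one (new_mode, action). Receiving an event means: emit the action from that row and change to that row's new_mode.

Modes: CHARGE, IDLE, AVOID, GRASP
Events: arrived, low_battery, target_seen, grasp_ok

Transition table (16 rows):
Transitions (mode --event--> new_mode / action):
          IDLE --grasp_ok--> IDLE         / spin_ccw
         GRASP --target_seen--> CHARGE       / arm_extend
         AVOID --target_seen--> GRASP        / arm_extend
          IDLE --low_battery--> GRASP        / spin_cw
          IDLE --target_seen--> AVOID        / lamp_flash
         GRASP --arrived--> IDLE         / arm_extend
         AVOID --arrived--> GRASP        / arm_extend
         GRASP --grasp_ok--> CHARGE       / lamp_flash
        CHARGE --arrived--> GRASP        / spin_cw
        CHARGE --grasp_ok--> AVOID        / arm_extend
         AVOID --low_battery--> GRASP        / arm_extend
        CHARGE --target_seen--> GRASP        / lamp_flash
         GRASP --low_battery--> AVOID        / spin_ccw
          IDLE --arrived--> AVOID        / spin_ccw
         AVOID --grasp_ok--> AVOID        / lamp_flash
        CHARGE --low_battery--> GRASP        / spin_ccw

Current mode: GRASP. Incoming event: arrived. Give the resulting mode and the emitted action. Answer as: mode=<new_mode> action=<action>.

current mode = GRASP; filter table to that mode:
  (GRASP, target_seen) → (CHARGE, arm_extend)
  (GRASP, arrived) → (IDLE, arm_extend)  ← event matches
  (GRASP, grasp_ok) → (CHARGE, lamp_flash)
  (GRASP, low_battery) → (AVOID, spin_ccw)
event = arrived selects (IDLE, arm_extend)

mode=IDLE action=arm_extend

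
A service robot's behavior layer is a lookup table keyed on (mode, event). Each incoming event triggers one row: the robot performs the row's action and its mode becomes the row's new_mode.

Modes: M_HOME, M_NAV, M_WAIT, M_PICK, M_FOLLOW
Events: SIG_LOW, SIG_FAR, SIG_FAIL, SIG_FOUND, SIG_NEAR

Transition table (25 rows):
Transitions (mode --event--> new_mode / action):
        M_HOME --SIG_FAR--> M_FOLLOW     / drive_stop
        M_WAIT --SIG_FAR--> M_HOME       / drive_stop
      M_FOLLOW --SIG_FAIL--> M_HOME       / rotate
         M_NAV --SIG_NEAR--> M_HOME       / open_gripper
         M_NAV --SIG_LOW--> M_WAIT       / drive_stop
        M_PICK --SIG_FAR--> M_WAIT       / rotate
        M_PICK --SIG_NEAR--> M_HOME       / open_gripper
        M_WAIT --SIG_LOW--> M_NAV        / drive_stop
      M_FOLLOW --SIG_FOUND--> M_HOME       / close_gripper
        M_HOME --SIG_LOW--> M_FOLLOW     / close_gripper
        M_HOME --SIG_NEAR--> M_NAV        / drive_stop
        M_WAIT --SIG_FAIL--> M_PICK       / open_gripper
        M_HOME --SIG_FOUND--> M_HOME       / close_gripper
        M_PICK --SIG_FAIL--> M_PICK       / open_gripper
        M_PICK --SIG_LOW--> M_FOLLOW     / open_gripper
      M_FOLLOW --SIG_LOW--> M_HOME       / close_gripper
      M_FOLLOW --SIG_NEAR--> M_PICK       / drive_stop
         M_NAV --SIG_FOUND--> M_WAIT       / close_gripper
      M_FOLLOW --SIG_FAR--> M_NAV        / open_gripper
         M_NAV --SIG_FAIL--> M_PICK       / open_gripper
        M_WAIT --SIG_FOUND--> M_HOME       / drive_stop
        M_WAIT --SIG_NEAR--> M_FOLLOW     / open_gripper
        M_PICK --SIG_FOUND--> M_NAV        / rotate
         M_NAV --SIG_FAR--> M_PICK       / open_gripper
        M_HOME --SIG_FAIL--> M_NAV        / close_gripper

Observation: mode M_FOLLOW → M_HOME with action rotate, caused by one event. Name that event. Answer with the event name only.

SIG_FAIL

try SIG_LOW: (M_FOLLOW, SIG_LOW) → (M_HOME, close_gripper)
try SIG_FAR: (M_FOLLOW, SIG_FAR) → (M_NAV, open_gripper)
try SIG_FAIL: (M_FOLLOW, SIG_FAIL) → (M_HOME, rotate)  ← matches
try SIG_FOUND: (M_FOLLOW, SIG_FOUND) → (M_HOME, close_gripper)
try SIG_NEAR: (M_FOLLOW, SIG_NEAR) → (M_PICK, drive_stop)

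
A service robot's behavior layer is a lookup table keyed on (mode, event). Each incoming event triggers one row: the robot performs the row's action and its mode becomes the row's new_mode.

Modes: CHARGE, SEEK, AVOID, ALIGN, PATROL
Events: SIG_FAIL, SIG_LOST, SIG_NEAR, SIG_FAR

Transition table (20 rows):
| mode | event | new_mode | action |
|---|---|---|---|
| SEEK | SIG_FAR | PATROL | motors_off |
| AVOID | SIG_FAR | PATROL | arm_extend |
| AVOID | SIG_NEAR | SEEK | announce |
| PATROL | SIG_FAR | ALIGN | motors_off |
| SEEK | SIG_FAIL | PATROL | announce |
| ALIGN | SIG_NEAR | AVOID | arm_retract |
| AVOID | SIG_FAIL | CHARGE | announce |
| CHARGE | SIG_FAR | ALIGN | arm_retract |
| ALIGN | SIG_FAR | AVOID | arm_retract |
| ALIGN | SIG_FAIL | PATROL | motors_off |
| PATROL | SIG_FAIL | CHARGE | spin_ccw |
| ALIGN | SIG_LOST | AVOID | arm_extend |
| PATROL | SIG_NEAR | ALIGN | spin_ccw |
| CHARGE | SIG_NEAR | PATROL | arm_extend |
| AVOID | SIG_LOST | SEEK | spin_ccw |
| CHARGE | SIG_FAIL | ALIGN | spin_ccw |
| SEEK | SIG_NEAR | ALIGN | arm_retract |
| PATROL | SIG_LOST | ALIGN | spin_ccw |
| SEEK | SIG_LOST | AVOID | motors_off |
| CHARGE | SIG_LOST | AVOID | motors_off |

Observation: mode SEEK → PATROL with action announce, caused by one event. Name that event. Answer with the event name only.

try SIG_FAIL: (SEEK, SIG_FAIL) → (PATROL, announce)  ← matches
try SIG_LOST: (SEEK, SIG_LOST) → (AVOID, motors_off)
try SIG_NEAR: (SEEK, SIG_NEAR) → (ALIGN, arm_retract)
try SIG_FAR: (SEEK, SIG_FAR) → (PATROL, motors_off)

SIG_FAIL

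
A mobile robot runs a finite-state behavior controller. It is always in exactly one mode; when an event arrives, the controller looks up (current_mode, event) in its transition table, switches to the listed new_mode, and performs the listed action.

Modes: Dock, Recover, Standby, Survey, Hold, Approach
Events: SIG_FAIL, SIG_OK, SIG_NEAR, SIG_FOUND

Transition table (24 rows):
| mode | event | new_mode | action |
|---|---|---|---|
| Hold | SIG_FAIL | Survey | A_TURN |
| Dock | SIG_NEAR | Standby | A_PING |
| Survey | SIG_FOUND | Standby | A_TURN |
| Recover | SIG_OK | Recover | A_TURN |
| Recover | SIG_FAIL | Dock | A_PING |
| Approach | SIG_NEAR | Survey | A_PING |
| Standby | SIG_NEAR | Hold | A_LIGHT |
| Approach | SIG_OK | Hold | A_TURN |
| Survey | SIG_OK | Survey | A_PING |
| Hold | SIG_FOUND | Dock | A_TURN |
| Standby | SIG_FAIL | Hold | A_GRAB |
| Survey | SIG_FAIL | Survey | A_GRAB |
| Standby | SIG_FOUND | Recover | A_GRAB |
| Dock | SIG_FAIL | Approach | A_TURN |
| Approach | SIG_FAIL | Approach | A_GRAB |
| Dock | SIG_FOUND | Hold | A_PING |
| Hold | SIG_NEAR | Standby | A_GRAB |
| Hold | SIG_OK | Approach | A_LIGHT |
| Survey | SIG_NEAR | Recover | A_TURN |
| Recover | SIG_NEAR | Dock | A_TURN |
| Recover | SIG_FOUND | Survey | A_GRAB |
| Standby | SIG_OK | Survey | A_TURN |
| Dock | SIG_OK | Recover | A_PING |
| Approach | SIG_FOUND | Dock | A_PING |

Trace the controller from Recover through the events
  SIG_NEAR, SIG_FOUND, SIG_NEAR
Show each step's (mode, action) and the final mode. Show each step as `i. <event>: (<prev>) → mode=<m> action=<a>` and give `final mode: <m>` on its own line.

final mode: Standby

1. SIG_NEAR: (Recover) → mode=Dock action=A_TURN
2. SIG_FOUND: (Dock) → mode=Hold action=A_PING
3. SIG_NEAR: (Hold) → mode=Standby action=A_GRAB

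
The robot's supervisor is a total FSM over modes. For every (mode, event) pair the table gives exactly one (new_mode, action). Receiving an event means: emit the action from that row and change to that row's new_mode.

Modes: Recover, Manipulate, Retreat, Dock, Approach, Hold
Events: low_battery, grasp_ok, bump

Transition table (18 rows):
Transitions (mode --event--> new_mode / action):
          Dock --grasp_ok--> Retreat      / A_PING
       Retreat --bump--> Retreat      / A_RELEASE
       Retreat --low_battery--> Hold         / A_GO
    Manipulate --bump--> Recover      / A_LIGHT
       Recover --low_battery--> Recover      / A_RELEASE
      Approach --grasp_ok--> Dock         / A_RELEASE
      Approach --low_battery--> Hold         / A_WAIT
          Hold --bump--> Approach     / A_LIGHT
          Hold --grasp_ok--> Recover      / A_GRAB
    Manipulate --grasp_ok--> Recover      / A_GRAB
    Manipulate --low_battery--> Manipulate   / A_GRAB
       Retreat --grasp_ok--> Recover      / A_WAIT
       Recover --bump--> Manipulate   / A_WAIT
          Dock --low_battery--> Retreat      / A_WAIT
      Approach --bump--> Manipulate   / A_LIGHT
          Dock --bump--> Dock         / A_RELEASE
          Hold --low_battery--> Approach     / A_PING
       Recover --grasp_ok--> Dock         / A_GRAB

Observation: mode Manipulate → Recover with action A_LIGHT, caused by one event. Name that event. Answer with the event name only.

bump

try low_battery: (Manipulate, low_battery) → (Manipulate, A_GRAB)
try grasp_ok: (Manipulate, grasp_ok) → (Recover, A_GRAB)
try bump: (Manipulate, bump) → (Recover, A_LIGHT)  ← matches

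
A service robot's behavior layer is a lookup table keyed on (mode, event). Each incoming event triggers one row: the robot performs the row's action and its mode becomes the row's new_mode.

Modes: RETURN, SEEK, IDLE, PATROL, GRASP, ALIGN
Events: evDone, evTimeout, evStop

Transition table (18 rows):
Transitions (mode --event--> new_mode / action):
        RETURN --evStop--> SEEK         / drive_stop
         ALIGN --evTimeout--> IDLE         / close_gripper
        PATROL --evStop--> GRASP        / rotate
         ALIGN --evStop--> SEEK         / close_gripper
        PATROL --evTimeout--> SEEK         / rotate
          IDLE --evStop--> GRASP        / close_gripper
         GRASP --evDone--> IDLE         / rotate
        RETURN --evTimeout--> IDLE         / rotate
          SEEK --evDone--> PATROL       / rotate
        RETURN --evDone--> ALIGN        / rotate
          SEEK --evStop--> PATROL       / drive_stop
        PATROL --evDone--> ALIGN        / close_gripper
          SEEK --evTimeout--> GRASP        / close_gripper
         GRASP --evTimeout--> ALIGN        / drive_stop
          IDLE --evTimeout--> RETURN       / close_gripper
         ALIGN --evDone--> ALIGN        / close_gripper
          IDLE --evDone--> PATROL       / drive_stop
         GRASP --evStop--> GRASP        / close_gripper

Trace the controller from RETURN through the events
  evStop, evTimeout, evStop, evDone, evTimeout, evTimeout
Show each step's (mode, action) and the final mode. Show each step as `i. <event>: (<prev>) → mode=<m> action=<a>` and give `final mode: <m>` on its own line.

final mode: IDLE

1. evStop: (RETURN) → mode=SEEK action=drive_stop
2. evTimeout: (SEEK) → mode=GRASP action=close_gripper
3. evStop: (GRASP) → mode=GRASP action=close_gripper
4. evDone: (GRASP) → mode=IDLE action=rotate
5. evTimeout: (IDLE) → mode=RETURN action=close_gripper
6. evTimeout: (RETURN) → mode=IDLE action=rotate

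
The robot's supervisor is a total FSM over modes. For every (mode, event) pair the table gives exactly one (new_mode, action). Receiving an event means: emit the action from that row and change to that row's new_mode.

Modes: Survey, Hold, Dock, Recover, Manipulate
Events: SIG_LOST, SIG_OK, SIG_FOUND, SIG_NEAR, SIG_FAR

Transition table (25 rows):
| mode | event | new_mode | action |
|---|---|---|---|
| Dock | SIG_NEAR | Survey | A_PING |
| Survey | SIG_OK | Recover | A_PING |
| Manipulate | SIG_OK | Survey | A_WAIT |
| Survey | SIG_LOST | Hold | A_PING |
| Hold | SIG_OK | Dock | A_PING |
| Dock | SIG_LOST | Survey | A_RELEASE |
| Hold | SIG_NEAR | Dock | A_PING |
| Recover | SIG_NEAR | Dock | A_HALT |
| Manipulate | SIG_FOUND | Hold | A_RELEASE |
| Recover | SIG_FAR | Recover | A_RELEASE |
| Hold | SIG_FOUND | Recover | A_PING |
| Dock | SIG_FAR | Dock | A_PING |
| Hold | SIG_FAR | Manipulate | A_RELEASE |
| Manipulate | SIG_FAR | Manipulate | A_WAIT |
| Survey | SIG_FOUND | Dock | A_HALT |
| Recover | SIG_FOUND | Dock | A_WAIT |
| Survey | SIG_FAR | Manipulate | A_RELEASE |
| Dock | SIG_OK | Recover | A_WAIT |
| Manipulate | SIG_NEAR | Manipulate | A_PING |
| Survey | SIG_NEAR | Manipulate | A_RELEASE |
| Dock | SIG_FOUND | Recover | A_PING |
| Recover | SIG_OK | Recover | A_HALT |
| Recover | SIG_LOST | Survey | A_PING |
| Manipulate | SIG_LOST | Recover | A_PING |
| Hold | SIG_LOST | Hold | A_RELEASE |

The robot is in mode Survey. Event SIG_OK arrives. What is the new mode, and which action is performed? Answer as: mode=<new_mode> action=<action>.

current mode = Survey; filter table to that mode:
  (Survey, SIG_OK) → (Recover, A_PING)  ← event matches
  (Survey, SIG_LOST) → (Hold, A_PING)
  (Survey, SIG_FOUND) → (Dock, A_HALT)
  (Survey, SIG_FAR) → (Manipulate, A_RELEASE)
  (Survey, SIG_NEAR) → (Manipulate, A_RELEASE)
event = SIG_OK selects (Recover, A_PING)

mode=Recover action=A_PING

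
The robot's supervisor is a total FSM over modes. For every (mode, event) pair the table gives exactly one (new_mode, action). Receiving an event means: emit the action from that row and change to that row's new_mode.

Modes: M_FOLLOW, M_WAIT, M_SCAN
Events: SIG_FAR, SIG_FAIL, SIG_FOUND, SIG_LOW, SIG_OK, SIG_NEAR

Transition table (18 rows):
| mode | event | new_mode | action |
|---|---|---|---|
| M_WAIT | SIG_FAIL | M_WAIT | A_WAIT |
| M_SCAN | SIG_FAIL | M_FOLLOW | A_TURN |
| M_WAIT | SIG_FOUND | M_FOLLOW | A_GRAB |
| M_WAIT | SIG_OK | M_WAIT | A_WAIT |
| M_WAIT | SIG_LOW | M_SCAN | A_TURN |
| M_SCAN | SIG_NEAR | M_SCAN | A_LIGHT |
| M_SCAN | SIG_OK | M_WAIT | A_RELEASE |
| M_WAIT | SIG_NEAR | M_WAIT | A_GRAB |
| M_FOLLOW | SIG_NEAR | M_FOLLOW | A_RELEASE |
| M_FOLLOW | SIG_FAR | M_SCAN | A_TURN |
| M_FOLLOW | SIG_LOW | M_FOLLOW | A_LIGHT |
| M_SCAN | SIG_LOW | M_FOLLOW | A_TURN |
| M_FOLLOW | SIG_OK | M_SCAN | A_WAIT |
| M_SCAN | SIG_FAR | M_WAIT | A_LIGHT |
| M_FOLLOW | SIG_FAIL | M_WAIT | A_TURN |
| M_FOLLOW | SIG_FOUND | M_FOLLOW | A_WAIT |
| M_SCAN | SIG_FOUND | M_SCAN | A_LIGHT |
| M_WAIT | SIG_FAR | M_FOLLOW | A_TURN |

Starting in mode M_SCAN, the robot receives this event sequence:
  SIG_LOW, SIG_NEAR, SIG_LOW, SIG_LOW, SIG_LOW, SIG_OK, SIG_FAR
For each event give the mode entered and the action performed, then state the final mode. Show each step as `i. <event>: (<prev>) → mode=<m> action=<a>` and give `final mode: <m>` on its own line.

final mode: M_WAIT

1. SIG_LOW: (M_SCAN) → mode=M_FOLLOW action=A_TURN
2. SIG_NEAR: (M_FOLLOW) → mode=M_FOLLOW action=A_RELEASE
3. SIG_LOW: (M_FOLLOW) → mode=M_FOLLOW action=A_LIGHT
4. SIG_LOW: (M_FOLLOW) → mode=M_FOLLOW action=A_LIGHT
5. SIG_LOW: (M_FOLLOW) → mode=M_FOLLOW action=A_LIGHT
6. SIG_OK: (M_FOLLOW) → mode=M_SCAN action=A_WAIT
7. SIG_FAR: (M_SCAN) → mode=M_WAIT action=A_LIGHT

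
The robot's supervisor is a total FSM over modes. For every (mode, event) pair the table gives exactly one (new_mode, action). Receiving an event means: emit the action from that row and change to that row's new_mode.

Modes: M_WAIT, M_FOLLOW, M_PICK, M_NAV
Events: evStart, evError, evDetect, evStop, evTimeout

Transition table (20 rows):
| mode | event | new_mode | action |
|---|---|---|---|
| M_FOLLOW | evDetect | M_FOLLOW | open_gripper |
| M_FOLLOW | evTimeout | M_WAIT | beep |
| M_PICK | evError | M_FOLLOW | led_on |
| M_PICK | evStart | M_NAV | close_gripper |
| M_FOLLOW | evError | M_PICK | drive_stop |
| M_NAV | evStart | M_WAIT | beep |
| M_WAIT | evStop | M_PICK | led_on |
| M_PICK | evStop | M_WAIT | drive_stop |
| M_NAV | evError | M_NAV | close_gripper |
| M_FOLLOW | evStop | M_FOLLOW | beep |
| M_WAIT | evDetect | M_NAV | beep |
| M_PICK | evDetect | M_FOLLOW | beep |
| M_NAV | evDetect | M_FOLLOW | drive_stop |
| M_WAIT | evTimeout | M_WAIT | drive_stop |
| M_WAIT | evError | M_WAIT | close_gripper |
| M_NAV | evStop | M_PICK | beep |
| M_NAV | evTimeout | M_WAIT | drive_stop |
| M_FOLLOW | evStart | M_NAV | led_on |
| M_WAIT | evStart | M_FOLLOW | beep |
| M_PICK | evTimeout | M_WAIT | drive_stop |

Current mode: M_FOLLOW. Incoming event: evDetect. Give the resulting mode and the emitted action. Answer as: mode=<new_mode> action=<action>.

mode=M_FOLLOW action=open_gripper

current mode = M_FOLLOW; filter table to that mode:
  (M_FOLLOW, evDetect) → (M_FOLLOW, open_gripper)  ← event matches
  (M_FOLLOW, evTimeout) → (M_WAIT, beep)
  (M_FOLLOW, evError) → (M_PICK, drive_stop)
  (M_FOLLOW, evStop) → (M_FOLLOW, beep)
  (M_FOLLOW, evStart) → (M_NAV, led_on)
event = evDetect selects (M_FOLLOW, open_gripper)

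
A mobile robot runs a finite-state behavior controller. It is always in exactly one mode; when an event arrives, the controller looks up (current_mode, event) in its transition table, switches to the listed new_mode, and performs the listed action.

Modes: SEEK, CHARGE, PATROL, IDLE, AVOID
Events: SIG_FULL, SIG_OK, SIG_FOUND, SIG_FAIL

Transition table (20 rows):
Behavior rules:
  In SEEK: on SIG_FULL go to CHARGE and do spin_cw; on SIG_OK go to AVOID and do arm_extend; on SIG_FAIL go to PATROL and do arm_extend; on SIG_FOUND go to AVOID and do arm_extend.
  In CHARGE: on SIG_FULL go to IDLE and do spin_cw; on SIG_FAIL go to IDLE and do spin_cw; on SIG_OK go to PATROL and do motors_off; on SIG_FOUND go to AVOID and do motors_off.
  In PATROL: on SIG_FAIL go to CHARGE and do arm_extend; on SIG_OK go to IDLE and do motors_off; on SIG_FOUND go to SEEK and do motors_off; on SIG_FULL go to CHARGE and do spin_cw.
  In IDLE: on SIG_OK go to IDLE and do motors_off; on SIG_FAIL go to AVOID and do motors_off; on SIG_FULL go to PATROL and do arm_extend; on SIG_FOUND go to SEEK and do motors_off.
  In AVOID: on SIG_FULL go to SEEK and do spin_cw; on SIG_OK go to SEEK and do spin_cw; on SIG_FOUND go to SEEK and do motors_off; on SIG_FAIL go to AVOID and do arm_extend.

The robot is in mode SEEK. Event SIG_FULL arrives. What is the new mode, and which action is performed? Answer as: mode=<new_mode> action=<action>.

mode=CHARGE action=spin_cw

current mode = SEEK; filter table to that mode:
  (SEEK, SIG_FULL) → (CHARGE, spin_cw)  ← event matches
  (SEEK, SIG_OK) → (AVOID, arm_extend)
  (SEEK, SIG_FAIL) → (PATROL, arm_extend)
  (SEEK, SIG_FOUND) → (AVOID, arm_extend)
event = SIG_FULL selects (CHARGE, spin_cw)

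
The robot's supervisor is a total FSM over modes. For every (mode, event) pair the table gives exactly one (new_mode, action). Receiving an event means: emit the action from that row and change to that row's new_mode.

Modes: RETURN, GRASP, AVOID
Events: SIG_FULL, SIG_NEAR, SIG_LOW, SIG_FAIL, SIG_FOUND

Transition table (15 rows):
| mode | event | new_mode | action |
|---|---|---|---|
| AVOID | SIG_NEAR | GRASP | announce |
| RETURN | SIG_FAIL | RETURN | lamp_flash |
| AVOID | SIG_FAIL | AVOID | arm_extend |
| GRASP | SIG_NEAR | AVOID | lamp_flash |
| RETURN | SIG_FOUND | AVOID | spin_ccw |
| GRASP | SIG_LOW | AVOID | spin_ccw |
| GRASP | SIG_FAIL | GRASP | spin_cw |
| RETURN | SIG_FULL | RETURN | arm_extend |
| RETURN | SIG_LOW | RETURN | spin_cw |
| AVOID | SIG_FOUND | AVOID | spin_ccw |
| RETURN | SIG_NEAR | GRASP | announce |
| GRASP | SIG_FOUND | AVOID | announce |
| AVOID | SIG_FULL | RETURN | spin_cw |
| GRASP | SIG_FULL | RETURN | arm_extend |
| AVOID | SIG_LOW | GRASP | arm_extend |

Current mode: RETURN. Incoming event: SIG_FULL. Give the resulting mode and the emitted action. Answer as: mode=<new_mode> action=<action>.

current mode = RETURN; filter table to that mode:
  (RETURN, SIG_FAIL) → (RETURN, lamp_flash)
  (RETURN, SIG_FOUND) → (AVOID, spin_ccw)
  (RETURN, SIG_FULL) → (RETURN, arm_extend)  ← event matches
  (RETURN, SIG_LOW) → (RETURN, spin_cw)
  (RETURN, SIG_NEAR) → (GRASP, announce)
event = SIG_FULL selects (RETURN, arm_extend)

mode=RETURN action=arm_extend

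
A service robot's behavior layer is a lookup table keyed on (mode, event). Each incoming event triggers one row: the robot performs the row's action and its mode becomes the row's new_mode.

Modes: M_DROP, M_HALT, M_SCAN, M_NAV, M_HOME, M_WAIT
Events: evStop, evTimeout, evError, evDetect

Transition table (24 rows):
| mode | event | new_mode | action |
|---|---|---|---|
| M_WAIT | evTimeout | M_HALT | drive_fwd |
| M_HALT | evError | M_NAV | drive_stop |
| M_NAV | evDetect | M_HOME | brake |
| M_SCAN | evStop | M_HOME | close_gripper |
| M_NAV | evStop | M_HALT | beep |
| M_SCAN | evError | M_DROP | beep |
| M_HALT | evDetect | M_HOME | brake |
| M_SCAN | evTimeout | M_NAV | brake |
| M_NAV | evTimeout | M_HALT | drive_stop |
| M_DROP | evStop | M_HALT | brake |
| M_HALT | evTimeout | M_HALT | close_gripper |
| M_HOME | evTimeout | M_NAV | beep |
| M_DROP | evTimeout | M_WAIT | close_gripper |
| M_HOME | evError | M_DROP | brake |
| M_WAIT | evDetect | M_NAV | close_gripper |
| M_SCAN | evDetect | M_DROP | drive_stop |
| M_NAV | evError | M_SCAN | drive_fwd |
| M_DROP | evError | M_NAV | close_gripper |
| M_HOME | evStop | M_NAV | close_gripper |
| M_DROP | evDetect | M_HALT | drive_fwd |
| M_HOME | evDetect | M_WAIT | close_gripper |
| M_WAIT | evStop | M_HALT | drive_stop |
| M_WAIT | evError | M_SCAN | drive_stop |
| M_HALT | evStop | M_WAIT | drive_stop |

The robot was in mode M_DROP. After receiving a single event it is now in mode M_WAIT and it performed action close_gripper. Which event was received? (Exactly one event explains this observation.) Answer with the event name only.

evTimeout

try evStop: (M_DROP, evStop) → (M_HALT, brake)
try evTimeout: (M_DROP, evTimeout) → (M_WAIT, close_gripper)  ← matches
try evError: (M_DROP, evError) → (M_NAV, close_gripper)
try evDetect: (M_DROP, evDetect) → (M_HALT, drive_fwd)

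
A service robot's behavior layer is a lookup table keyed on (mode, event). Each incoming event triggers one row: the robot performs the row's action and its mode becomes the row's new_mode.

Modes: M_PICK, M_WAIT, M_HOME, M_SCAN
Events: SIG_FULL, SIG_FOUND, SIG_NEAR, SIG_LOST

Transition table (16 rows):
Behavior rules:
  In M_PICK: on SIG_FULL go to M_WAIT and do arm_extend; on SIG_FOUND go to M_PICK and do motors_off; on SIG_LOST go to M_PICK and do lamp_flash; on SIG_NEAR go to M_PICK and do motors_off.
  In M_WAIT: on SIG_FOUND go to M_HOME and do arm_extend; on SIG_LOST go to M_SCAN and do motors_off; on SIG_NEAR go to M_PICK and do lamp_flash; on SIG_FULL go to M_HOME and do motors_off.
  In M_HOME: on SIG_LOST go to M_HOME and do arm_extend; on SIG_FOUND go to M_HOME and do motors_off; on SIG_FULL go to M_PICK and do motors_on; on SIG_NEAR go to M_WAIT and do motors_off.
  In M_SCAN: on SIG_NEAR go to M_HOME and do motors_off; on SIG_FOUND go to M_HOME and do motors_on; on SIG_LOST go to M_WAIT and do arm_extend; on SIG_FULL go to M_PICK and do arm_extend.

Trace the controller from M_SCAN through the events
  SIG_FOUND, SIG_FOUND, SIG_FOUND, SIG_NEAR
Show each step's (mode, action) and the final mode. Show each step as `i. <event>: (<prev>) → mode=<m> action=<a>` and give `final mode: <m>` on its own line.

final mode: M_WAIT

1. SIG_FOUND: (M_SCAN) → mode=M_HOME action=motors_on
2. SIG_FOUND: (M_HOME) → mode=M_HOME action=motors_off
3. SIG_FOUND: (M_HOME) → mode=M_HOME action=motors_off
4. SIG_NEAR: (M_HOME) → mode=M_WAIT action=motors_off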